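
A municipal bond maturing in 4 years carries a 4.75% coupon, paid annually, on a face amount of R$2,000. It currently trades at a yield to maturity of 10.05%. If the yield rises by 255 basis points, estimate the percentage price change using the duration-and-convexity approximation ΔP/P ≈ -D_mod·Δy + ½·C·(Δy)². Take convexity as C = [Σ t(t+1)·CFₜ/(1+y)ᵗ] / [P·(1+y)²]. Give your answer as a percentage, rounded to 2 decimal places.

-8.11%

With y = 0.1005:
  t   CF        PV=CF/(1+0.1005)^t    t·PV        t(t+1)·PV
  1        95.00        86.3244        86.3244         172.6488
  2        95.00        78.4411       156.8821         470.6464
  3        95.00        71.2777       213.8330         855.3320
  4     2,095.00     1,428.3145     5,713.2579      28,566.2896
  Σ                  1,664.3576     6,170.2975      30,064.9168
P = 1,664.3576; D_Mac = 3.70731 yrs; D_mod = 3.36875 yrs; C = 14.91534.
Duration effect: -3.36875 × (+0.0255) = -0.085903
Convexity effect: 0.5 × 14.91534 × (0.0255)² = +0.0048494
ΔP/P ≈ -0.085903 + 0.0048494 = -0.081054 = -8.1054%.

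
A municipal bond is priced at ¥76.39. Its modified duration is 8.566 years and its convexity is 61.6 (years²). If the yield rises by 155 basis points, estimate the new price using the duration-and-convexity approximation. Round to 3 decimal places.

Duration effect: -D_mod·Δy = -8.566 × (+0.0155) = -0.132773
Convexity effect: ½·C·(Δy)² = 0.5 × 61.6 × (0.0155)² = +0.0073997
ΔP/P ≈ -0.132773 + 0.0073997 = -0.1253733
New price ≈ 76.39 × (1 - 0.1253733) = 66.812733613.

¥66.813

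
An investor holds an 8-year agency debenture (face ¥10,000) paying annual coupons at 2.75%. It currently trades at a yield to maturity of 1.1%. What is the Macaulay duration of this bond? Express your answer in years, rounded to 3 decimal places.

Periodic yield y = 0.011. Discount each cash flow and weight by its year:
  t   CF        PV=CF/(1+0.011)^t    t·PV
  1       275.00       272.0079       272.0079
  2       275.00       269.0484       538.0968
  3       275.00       266.1210       798.3631
  4       275.00       263.2256     1,052.9023
  5       275.00       260.3616     1,301.8080
  6       275.00       257.5288     1,545.1726
  7       275.00       254.7268     1,783.0875
  8    10,275.00     9,413.9651    75,311.7211
  Σ                 11,256.9852    82,603.1593
Price P = Σ PV = 11,256.9852.
Macaulay duration = Σ(t·PV) / P = 82,603.1593 / 11,256.9852 = 7.33795 years.

7.338 years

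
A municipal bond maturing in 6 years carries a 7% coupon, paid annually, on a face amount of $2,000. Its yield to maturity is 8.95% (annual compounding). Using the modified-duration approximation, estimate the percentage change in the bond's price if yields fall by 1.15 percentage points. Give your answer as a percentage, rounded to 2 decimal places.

+5.33%

Periodic yield y = 0.0895. Modified duration first:
  t   CF        PV=CF/(1+0.0895)^t    t·PV
  1       140.00       128.4993       128.4993
  2       140.00       117.9434       235.8868
  3       140.00       108.2546       324.7638
  4       140.00        99.3617       397.4469
  5       140.00        91.1994       455.9969
  6     2,140.00     1,279.5297     7,677.1781
  Σ                  1,824.7881     9,219.7717
P = 1,824.7881; D_Mac = 5.05252 yrs; D_mod = 5.05252/(1+0.0895) = 4.63746 yrs.
ΔP/P ≈ -D_mod · Δy = -4.63746 × (-0.0115) = +0.053331 = +5.3331%.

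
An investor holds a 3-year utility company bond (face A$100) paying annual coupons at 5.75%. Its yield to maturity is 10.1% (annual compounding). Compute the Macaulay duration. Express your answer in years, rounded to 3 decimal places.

2.830 years

Periodic yield y = 0.101. Discount each cash flow and weight by its year:
  t   CF        PV=CF/(1+0.101)^t    t·PV
  1         5.75         5.2225         5.2225
  2         5.75         4.7434         9.4869
  3       105.75        79.2352       237.7057
  Σ                     89.2012       252.4151
Price P = Σ PV = 89.2012.
Macaulay duration = Σ(t·PV) / P = 252.4151 / 89.2012 = 2.82973 years.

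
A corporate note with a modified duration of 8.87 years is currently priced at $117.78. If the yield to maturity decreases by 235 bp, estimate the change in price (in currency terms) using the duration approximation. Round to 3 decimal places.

Duration approximation: ΔP/P ≈ -D_mod · Δy = -8.87 × (-0.0235) = +0.208445.
ΔP ≈ 117.78 × (+0.208445) = +24.5506521.

+$24.551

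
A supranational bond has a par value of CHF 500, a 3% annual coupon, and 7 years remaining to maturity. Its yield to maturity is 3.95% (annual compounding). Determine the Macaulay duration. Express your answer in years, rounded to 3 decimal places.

Periodic yield y = 0.0395. Discount each cash flow and weight by its year:
  t   CF        PV=CF/(1+0.0395)^t    t·PV
  1        15.00        14.4300        14.4300
  2        15.00        13.8817        27.7634
  3        15.00        13.3542        40.0626
  4        15.00        12.8468        51.3870
  5        15.00        12.3586        61.7929
  6        15.00        11.8890        71.3338
  7       515.00       392.6773     2,748.7410
  Σ                    471.4375     3,015.5107
Price P = Σ PV = 471.4375.
Macaulay duration = Σ(t·PV) / P = 3,015.5107 / 471.4375 = 6.39642 years.

6.396 years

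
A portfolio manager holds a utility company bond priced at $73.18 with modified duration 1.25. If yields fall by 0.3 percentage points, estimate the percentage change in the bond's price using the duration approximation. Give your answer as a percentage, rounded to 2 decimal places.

Duration approximation: ΔP/P ≈ -D_mod · Δy = -1.25 × (-0.003) = +0.003750.
As a percentage: +0.3750%.

+0.38%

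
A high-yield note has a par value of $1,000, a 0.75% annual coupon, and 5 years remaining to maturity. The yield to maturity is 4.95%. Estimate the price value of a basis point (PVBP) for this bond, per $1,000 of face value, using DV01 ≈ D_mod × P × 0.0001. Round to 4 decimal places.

$0.3832

Periodic yield y = 0.0495.
  t   CF        PV=CF/(1+0.0495)^t    t·PV
  1         7.50         7.1463         7.1463
  2         7.50         6.8092        13.6184
  3         7.50         6.4880        19.4641
  4         7.50         6.1820        24.7281
  5     1,007.50       791.2848     3,956.4242
  Σ                    817.9104     4,021.3811
P = 817.9104; D_Mac = 4.91665 yrs; D_mod = 4.68476 yrs.
DV01 ≈ 4.68476 × 817.9104 × 0.0001 = 0.383171.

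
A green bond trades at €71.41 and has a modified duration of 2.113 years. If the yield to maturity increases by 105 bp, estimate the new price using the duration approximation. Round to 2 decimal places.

€69.83

Duration approximation: ΔP/P ≈ -D_mod · Δy = -2.113 × (+0.0105) = -0.0221865.
New price ≈ 71.41 × (1 - 0.0221865) = 69.825662035.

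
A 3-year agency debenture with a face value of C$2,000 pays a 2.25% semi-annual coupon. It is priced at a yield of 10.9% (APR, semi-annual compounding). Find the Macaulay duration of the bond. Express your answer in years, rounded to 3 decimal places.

2.905 years

Periodic yield y = 0.0545. Discount each cash flow and weight by its period:
  t   CF        PV=CF/(1+0.0545)^t    t·PV
  1        22.50        21.3371        21.3371
  2        22.50        20.2344        40.4687
  3        22.50        19.1886        57.5657
  4        22.50        18.1968        72.7874
  5        22.50        17.2564        86.2819
  6     2,022.50     1,470.9876     8,825.9259
  Σ                  1,567.2009     9,104.3667
Price P = Σ PV = 1,567.2009.
Macaulay duration = Σ(t·PV) / P = 9,104.3667 / 1,567.2009 = 5.80932 half-year periods.
In years: 5.80932 / 2 = 2.90466 years.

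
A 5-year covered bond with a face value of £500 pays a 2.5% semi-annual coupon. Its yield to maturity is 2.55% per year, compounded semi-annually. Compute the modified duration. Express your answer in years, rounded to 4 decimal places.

4.6712 years

Periodic yield y = 0.01275. First find Macaulay duration:
  t   CF        PV=CF/(1+0.01275)^t    t·PV
  1         6.25         6.1713         6.1713
  2         6.25         6.0936        12.1872
  3         6.25         6.0169        18.0507
  4         6.25         5.9412        23.7646
  5         6.25         5.8664        29.3318
  6         6.25         5.7925        34.7550
  7         6.25         5.7196        40.0371
  8         6.25         5.6476        45.1806
  9         6.25         5.5765        50.1883
  10      506.25       446.0079     4,460.0787
  Σ                    498.8334     4,719.7453
P = 498.8334; Macaulay duration = 4,719.7453 / 498.8334 = 9.46157 half-year periods = 4.73078 years.
Modified duration = D_Mac / (1 + y) = 4.73078 / 1.01275 = 4.67123 years.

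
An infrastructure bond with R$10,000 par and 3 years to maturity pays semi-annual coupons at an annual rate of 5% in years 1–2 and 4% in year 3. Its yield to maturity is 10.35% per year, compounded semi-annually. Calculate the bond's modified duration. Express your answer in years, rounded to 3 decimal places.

Periodic yield y = 0.05175. First find Macaulay duration:
  t   CF        PV=CF/(1+0.05175)^t    t·PV
  1       250.00       237.6991       237.6991
  2       250.00       226.0034       452.0068
  3       250.00       214.8832       644.6496
  4       250.00       204.3101       817.2406
  5       200.00       155.4059       777.0293
  6    10,200.00     7,535.7251    45,214.3506
  Σ                  8,574.0268    48,142.9760
P = 8,574.0268; Macaulay duration = 48,142.9760 / 8,574.0268 = 5.61498 half-year periods = 2.80749 years.
Modified duration = D_Mac / (1 + y) = 2.80749 / 1.05175 = 2.66935 years.

2.669 years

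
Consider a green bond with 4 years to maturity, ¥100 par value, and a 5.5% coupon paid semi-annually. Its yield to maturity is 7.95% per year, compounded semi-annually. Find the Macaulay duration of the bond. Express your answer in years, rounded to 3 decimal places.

Periodic yield y = 0.03975. Discount each cash flow and weight by its period:
  t   CF        PV=CF/(1+0.03975)^t    t·PV
  1         2.75         2.6449         2.6449
  2         2.75         2.5438         5.0875
  3         2.75         2.4465         7.3395
  4         2.75         2.3530         9.4119
  5         2.75         2.2630        11.3151
  6         2.75         2.1765        13.0590
  7         2.75         2.0933        14.6531
  8       102.75        75.2230       601.7837
  Σ                     91.7439       665.2946
Price P = Σ PV = 91.7439.
Macaulay duration = Σ(t·PV) / P = 665.2946 / 91.7439 = 7.25165 half-year periods.
In years: 7.25165 / 2 = 3.62583 years.

3.626 years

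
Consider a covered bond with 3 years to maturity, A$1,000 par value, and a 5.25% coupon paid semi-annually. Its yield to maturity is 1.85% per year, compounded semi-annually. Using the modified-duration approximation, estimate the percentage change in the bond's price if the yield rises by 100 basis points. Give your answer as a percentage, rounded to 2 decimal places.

Periodic yield y = 0.00925. Modified duration first:
  t   CF        PV=CF/(1+0.00925)^t    t·PV
  1        26.25        26.0094        26.0094
  2        26.25        25.7710        51.5421
  3        26.25        25.5348        76.6045
  4        26.25        25.3008       101.2032
  5        26.25        25.0689       125.3446
  6     1,026.25       971.0925     5,826.5553
  Σ                  1,098.7775     6,207.2590
P = 1,098.7775; D_Mac = 5.64924 half-year periods = 2.82462 yrs; D_mod = 2.82462/(1+0.00925) = 2.79873 yrs.
ΔP/P ≈ -D_mod · Δy = -2.79873 × (+0.01) = -0.027987 = -2.7987%.

-2.80%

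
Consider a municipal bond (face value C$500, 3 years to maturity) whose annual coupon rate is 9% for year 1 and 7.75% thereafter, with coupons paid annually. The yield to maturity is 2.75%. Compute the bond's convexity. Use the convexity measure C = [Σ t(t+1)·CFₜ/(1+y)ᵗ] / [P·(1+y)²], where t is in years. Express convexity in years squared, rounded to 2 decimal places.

10.29

With y = 0.0275:
  t   CF        PV=CF/(1+0.0275)^t    t·PV        t(t+1)·PV
  1        45.00        43.7956        43.7956          87.5912
  2        38.75        36.7035        73.4071         220.2213
  3       538.75       496.6401     1,489.9203       5,959.6813
  Σ                    577.1393     1,607.1230       6,267.4938
P = 577.1393.
Convexity = Σ t(t+1)·PV / [P·(1+y)²] = 6,267.4938 / (577.1393 × 1.055756) = 10.28607.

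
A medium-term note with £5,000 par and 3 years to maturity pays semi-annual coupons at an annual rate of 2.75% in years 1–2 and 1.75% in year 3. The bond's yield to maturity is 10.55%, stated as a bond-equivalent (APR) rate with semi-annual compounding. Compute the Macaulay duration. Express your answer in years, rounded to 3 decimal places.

Periodic yield y = 0.05275. Discount each cash flow and weight by its period:
  t   CF        PV=CF/(1+0.05275)^t    t·PV
  1        68.75        65.3052        65.3052
  2        68.75        62.0329       124.0658
  3        68.75        58.9246       176.7739
  4        68.75        55.9721       223.8885
  5        43.75        33.8339       169.1694
  6     5,043.75     3,705.1181    22,230.7084
  Σ                  3,981.1868    22,989.9112
Price P = Σ PV = 3,981.1868.
Macaulay duration = Σ(t·PV) / P = 22,989.9112 / 3,981.1868 = 5.77464 half-year periods.
In years: 5.77464 / 2 = 2.88732 years.

2.887 years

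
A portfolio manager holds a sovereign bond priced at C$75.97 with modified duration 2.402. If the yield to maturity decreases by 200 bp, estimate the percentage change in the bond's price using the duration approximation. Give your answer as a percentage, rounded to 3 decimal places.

Duration approximation: ΔP/P ≈ -D_mod · Δy = -2.402 × (-0.02) = +0.048040.
As a percentage: +4.8040%.

+4.804%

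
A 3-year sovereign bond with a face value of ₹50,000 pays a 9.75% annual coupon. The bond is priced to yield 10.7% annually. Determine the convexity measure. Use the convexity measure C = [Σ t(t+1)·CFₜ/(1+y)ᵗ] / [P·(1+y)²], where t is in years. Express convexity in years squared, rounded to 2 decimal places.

8.66

With y = 0.107:
  t   CF        PV=CF/(1+0.107)^t    t·PV        t(t+1)·PV
  1     4,875.00     4,403.7940     4,403.7940       8,807.5881
  2     4,875.00     3,978.1337     7,956.2675      23,868.8024
  3    54,875.00    40,451.2243   121,353.6729     485,414.6917
  Σ                 48,833.1521   133,713.7344     518,091.0821
P = 48,833.1521.
Convexity = Σ t(t+1)·PV / [P·(1+y)²] = 518,091.0821 / (48,833.1521 × 1.225449) = 8.65757.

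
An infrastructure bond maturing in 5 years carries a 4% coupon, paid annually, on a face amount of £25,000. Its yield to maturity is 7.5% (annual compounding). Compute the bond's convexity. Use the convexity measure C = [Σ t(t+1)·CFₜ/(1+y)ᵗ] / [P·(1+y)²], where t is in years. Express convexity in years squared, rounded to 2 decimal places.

23.19

With y = 0.075:
  t   CF        PV=CF/(1+0.075)^t    t·PV        t(t+1)·PV
  1     1,000.00       930.2326       930.2326       1,860.4651
  2     1,000.00       865.3326     1,730.6652       5,191.9957
  3     1,000.00       804.9606     2,414.8817       9,659.5268
  4     1,000.00       748.8005     2,995.2021      14,976.0106
  5    26,000.00    18,110.5244    90,552.6222     543,315.7332
  Σ                 21,459.8507    98,623.6038     575,003.7315
P = 21,459.8507.
Convexity = Σ t(t+1)·PV / [P·(1+y)²] = 575,003.7315 / (21,459.8507 × 1.155625) = 23.18606.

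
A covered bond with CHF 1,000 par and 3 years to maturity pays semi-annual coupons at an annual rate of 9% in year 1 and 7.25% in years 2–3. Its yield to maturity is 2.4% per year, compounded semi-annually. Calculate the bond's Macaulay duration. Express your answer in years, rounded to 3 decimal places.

Periodic yield y = 0.012. Discount each cash flow and weight by its period:
  t   CF        PV=CF/(1+0.012)^t    t·PV
  1        45.00        44.4664        44.4664
  2        45.00        43.9391        87.8783
  3        36.25        34.9757       104.9271
  4        36.25        34.5610       138.2439
  5        36.25        34.1512       170.7558
  6     1,036.25       964.6760     5,788.0559
  Σ                  1,156.7694     6,334.3274
Price P = Σ PV = 1,156.7694.
Macaulay duration = Σ(t·PV) / P = 6,334.3274 / 1,156.7694 = 5.47588 half-year periods.
In years: 5.47588 / 2 = 2.73794 years.

2.738 years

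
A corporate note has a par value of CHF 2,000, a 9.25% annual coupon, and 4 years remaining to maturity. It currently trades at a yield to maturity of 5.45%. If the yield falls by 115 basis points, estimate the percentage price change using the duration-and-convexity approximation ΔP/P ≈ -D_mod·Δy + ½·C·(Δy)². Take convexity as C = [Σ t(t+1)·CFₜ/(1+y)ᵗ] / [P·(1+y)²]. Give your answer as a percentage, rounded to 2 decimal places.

With y = 0.0545:
  t   CF        PV=CF/(1+0.0545)^t    t·PV        t(t+1)·PV
  1       185.00       175.4386       175.4386         350.8772
  2       185.00       166.3714       332.7427         998.2281
  3       185.00       157.7727       473.3182       1,893.2729
  4     2,185.00     1,767.1162     7,068.4647      35,342.3237
  Σ                  2,266.6989     8,049.9643      38,584.7020
P = 2,266.6989; D_Mac = 3.55140 yrs; D_mod = 3.36786 yrs; C = 15.30834.
Duration effect: -3.36786 × (-0.0115) = +0.038730
Convexity effect: 0.5 × 15.30834 × (-0.0115)² = +0.0010123
ΔP/P ≈ +0.038730 + 0.0010123 = +0.039743 = +3.9743%.

+3.97%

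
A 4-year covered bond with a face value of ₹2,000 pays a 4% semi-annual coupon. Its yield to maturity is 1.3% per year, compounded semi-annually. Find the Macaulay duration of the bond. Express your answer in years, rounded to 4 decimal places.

Periodic yield y = 0.0065. Discount each cash flow and weight by its period:
  t   CF        PV=CF/(1+0.0065)^t    t·PV
  1        40.00        39.7417        39.7417
  2        40.00        39.4850        78.9701
  3        40.00        39.2300       117.6901
  4        40.00        38.9767       155.9067
  5        40.00        38.7250       193.6249
  6        40.00        38.4749       230.8493
  7        40.00        38.2264       267.5849
  8     2,040.00     1,936.9568    15,495.6544
  Σ                  2,209.8165    16,580.0220
Price P = Σ PV = 2,209.8165.
Macaulay duration = Σ(t·PV) / P = 16,580.0220 / 2,209.8165 = 7.50290 half-year periods.
In years: 7.50290 / 2 = 3.75145 years.

3.7514 years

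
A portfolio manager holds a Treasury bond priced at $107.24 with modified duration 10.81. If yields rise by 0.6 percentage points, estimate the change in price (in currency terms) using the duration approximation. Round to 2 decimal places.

-$6.96

Duration approximation: ΔP/P ≈ -D_mod · Δy = -10.81 × (+0.006) = -0.064860.
ΔP ≈ 107.24 × (-0.064860) = -6.9555864.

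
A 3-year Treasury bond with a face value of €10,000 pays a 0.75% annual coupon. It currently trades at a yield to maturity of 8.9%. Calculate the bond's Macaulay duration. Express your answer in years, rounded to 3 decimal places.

2.975 years

Periodic yield y = 0.089. Discount each cash flow and weight by its year:
  t   CF        PV=CF/(1+0.089)^t    t·PV
  1        75.00        68.8705        68.8705
  2        75.00        63.2420       126.4840
  3    10,075.00     7,801.2001    23,403.6002
  Σ                  7,933.3126    23,598.9547
Price P = Σ PV = 7,933.3126.
Macaulay duration = Σ(t·PV) / P = 23,598.9547 / 7,933.3126 = 2.97467 years.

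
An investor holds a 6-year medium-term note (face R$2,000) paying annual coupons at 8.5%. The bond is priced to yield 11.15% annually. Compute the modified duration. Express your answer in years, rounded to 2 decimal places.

4.38 years

Periodic yield y = 0.1115. First find Macaulay duration:
  t   CF        PV=CF/(1+0.1115)^t    t·PV
  1       170.00       152.9465       152.9465
  2       170.00       137.6037       275.2073
  3       170.00       123.8000       371.3999
  4       170.00       111.3810       445.5239
  5       170.00       100.2078       501.0391
  6     2,170.00     1,150.8082     6,904.8489
  Σ                  1,776.7470     8,650.9656
P = 1,776.7470; Macaulay duration = 8,650.9656 / 1,776.7470 = 4.86899 years.
Modified duration = D_Mac / (1 + y) = 4.86899 / 1.1115 = 4.38056 years.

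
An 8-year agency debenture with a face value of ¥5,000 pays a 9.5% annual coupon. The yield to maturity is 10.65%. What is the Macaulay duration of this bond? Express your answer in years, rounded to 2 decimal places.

Periodic yield y = 0.1065. Discount each cash flow and weight by its year:
  t   CF        PV=CF/(1+0.1065)^t    t·PV
  1       475.00       429.2815       429.2815
  2       475.00       387.9634       775.9268
  3       475.00       350.6222     1,051.8665
  4       475.00       316.8750     1,267.4999
  5       475.00       286.3759     1,431.8797
  6       475.00       258.8124     1,552.8745
  7       475.00       233.9019     1,637.3130
  8     5,475.00     2,436.5357    19,492.2855
  Σ                  4,700.3680    27,638.9274
Price P = Σ PV = 4,700.3680.
Macaulay duration = Σ(t·PV) / P = 27,638.9274 / 4,700.3680 = 5.88016 years.

5.88 years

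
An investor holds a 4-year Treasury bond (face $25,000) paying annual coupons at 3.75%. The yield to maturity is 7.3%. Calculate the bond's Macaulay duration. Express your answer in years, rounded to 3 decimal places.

3.772 years

Periodic yield y = 0.073. Discount each cash flow and weight by its year:
  t   CF        PV=CF/(1+0.073)^t    t·PV
  1       937.50       873.7185       873.7185
  2       937.50       814.2764     1,628.5527
  3       937.50       758.8783     2,276.6348
  4    25,937.50    19,567.2244    78,268.8977
  Σ                 22,014.0976    83,047.8038
Price P = Σ PV = 22,014.0976.
Macaulay duration = Σ(t·PV) / P = 83,047.8038 / 22,014.0976 = 3.77248 years.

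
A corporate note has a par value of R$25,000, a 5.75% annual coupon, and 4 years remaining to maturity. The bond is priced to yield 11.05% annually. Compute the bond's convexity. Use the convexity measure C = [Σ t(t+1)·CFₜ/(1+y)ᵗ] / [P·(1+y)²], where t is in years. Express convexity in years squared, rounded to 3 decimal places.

14.354

With y = 0.1105:
  t   CF        PV=CF/(1+0.1105)^t    t·PV        t(t+1)·PV
  1     1,437.50     1,294.4620     1,294.4620       2,588.9239
  2     1,437.50     1,165.6569     2,331.3137       6,993.9412
  3     1,437.50     1,049.6685     3,149.0055      12,596.0220
  4    26,437.50    17,383.8567    69,535.4268     347,677.1339
  Σ                 20,893.6440    76,310.2080     369,856.0210
P = 20,893.6440.
Convexity = Σ t(t+1)·PV / [P·(1+y)²] = 369,856.0210 / (20,893.6440 × 1.233210) = 14.35428.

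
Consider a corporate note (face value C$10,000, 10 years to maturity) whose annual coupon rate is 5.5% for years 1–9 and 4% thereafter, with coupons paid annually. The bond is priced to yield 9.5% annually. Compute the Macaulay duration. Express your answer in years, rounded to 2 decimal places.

7.56 years

Periodic yield y = 0.095. Discount each cash flow and weight by its year:
  t   CF        PV=CF/(1+0.095)^t    t·PV
  1       550.00       502.2831       502.2831
  2       550.00       458.7060       917.4121
  3       550.00       418.9096     1,256.7289
  4       550.00       382.5659     1,530.2634
  5       550.00       349.3752     1,746.8761
  6       550.00       319.0641     1,914.3847
  7       550.00       291.3828     2,039.6793
  8       550.00       266.1030     2,128.8238
  9       550.00       243.0164     2,187.1478
  10   10,400.00     4,196.5475    41,965.4754
  Σ                  7,427.9537    56,189.0746
Price P = Σ PV = 7,427.9537.
Macaulay duration = Σ(t·PV) / P = 56,189.0746 / 7,427.9537 = 7.56454 years.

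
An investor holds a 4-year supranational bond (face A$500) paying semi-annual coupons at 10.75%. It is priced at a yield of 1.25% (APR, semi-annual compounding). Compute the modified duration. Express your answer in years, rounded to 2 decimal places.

Periodic yield y = 0.00625. First find Macaulay duration:
  t   CF        PV=CF/(1+0.00625)^t    t·PV
  1       26.875        26.7081        26.7081
  2       26.875        26.5422        53.0844
  3       26.875        26.3773        79.1320
  4       26.875        26.2135       104.8540
  5       26.875        26.0507       130.2534
  6       26.875        25.8889       155.3332
  7       26.875        25.7281       180.0965
  8      526.875       501.2570     4,010.0559
  Σ                    684.7657     4,739.5175
P = 684.7657; Macaulay duration = 4,739.5175 / 684.7657 = 6.92137 half-year periods = 3.46069 years.
Modified duration = D_Mac / (1 + y) = 3.46069 / 1.00625 = 3.43919 years.

3.44 years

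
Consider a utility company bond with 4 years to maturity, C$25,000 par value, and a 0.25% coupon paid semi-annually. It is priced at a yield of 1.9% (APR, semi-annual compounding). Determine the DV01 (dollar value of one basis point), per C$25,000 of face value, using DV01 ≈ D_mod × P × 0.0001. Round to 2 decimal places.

C$9.24

Periodic yield y = 0.0095.
  t   CF        PV=CF/(1+0.0095)^t    t·PV
  1        31.25        30.9559        30.9559
  2        31.25        30.6646        61.3292
  3        31.25        30.3760        91.1281
  4        31.25        30.0902       120.3607
  5        31.25        29.8070       149.0350
  6        31.25        29.5265       177.1590
  7        31.25        29.2486       204.7405
  8    25,031.25    23,207.6920   185,661.5358
  Σ                 23,418.3609   186,496.2443
P = 23,418.3609; D_Mac = 7.96368 half-year periods = 3.98184 yrs; D_mod = 3.94437 yrs.
DV01 ≈ 3.94437 × 23,418.3609 × 0.0001 = 9.237060.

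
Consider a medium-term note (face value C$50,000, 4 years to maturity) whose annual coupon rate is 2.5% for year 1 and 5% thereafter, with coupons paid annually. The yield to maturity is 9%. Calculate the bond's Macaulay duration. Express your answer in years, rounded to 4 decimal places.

3.7739 years

Periodic yield y = 0.09. Discount each cash flow and weight by its year:
  t   CF        PV=CF/(1+0.09)^t    t·PV
  1     1,250.00     1,146.7890     1,146.7890
  2     2,500.00     2,104.2000     4,208.4000
  3     2,500.00     1,930.4587     5,791.3761
  4    52,500.00    37,192.3236   148,769.2943
  Σ                 42,373.7713   159,915.8594
Price P = Σ PV = 42,373.7713.
Macaulay duration = Σ(t·PV) / P = 159,915.8594 / 42,373.7713 = 3.77394 years.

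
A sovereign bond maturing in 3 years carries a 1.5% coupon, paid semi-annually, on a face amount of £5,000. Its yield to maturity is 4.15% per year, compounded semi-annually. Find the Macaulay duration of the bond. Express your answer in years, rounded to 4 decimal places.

Periodic yield y = 0.02075. Discount each cash flow and weight by its period:
  t   CF        PV=CF/(1+0.02075)^t    t·PV
  1        37.50        36.7377        36.7377
  2        37.50        35.9909        71.9818
  3        37.50        35.2593       105.7778
  4        37.50        34.5425       138.1700
  5        37.50        33.8403       169.2015
  6     5,037.50     4,453.4720    26,720.8321
  Σ                  4,629.8426    27,242.7008
Price P = Σ PV = 4,629.8426.
Macaulay duration = Σ(t·PV) / P = 27,242.7008 / 4,629.8426 = 5.88415 half-year periods.
In years: 5.88415 / 2 = 2.94208 years.

2.9421 years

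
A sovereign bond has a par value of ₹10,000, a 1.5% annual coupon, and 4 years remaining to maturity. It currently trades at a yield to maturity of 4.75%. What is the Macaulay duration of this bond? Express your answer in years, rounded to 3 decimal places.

Periodic yield y = 0.0475. Discount each cash flow and weight by its year:
  t   CF        PV=CF/(1+0.0475)^t    t·PV
  1       150.00       143.1981       143.1981
  2       150.00       136.7046       273.4092
  3       150.00       130.5056       391.5168
  4    10,150.00     8,430.4337    33,721.7347
  Σ                  8,840.8420    34,529.8588
Price P = Σ PV = 8,840.8420.
Macaulay duration = Σ(t·PV) / P = 34,529.8588 / 8,840.8420 = 3.90572 years.

3.906 years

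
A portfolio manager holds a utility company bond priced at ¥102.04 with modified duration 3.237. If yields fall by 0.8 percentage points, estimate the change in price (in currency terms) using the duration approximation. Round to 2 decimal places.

+¥2.64

Duration approximation: ΔP/P ≈ -D_mod · Δy = -3.237 × (-0.008) = +0.025896.
ΔP ≈ 102.04 × (+0.025896) = +2.64242784.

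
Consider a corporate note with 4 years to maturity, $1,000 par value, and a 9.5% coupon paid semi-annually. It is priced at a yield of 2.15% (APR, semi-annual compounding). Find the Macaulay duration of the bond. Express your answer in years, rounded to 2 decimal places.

3.50 years

Periodic yield y = 0.01075. Discount each cash flow and weight by its period:
  t   CF        PV=CF/(1+0.01075)^t    t·PV
  1        47.50        46.9948        46.9948
  2        47.50        46.4950        92.9900
  3        47.50        46.0005       138.0014
  4        47.50        45.5112       182.0449
  5        47.50        45.0272       225.1360
  6        47.50        44.5483       267.2898
  7        47.50        44.0745       308.5215
  8     1,047.50       961.6212     7,692.9696
  Σ                  1,280.2727     8,953.9480
Price P = Σ PV = 1,280.2727.
Macaulay duration = Σ(t·PV) / P = 8,953.9480 / 1,280.2727 = 6.99378 half-year periods.
In years: 6.99378 / 2 = 3.49689 years.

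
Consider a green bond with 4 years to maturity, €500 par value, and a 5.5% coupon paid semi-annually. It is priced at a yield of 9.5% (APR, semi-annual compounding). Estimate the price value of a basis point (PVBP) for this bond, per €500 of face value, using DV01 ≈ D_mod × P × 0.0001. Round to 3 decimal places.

€0.150

Periodic yield y = 0.0475.
  t   CF        PV=CF/(1+0.0475)^t    t·PV
  1        13.75        13.1265        13.1265
  2        13.75        12.5313        25.0625
  3        13.75        11.9630        35.8890
  4        13.75        11.4205        45.6822
  5        13.75        10.9027        54.5133
  6        13.75        10.4083        62.4496
  7        13.75         9.9363        69.5541
  8       513.75       354.4211     2,835.3689
  Σ                    434.7096     3,141.6461
P = 434.7096; D_Mac = 7.22700 half-year periods = 3.61350 yrs; D_mod = 3.44964 yrs.
DV01 ≈ 3.44964 × 434.7096 × 0.0001 = 0.149959.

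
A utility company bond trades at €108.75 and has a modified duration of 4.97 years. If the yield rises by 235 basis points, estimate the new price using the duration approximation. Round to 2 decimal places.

Duration approximation: ΔP/P ≈ -D_mod · Δy = -4.97 × (+0.0235) = -0.116795.
New price ≈ 108.75 × (1 - 0.116795) = 96.04854375.

€96.05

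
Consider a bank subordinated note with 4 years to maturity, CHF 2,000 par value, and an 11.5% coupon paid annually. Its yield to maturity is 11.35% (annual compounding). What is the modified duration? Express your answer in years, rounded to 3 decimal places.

Periodic yield y = 0.1135. First find Macaulay duration:
  t   CF        PV=CF/(1+0.1135)^t    t·PV
  1       230.00       206.5559       206.5559
  2       230.00       185.5015       371.0030
  3       230.00       166.5932       499.7795
  4     2,230.00     1,450.5877     5,802.3506
  Σ                  2,009.2382     6,879.6890
P = 2,009.2382; Macaulay duration = 6,879.6890 / 2,009.2382 = 3.42403 years.
Modified duration = D_Mac / (1 + y) = 3.42403 / 1.1135 = 3.07501 years.

3.075 years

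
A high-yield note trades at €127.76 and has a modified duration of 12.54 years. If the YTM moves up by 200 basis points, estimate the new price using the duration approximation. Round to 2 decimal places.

€95.72

Duration approximation: ΔP/P ≈ -D_mod · Δy = -12.54 × (+0.02) = -0.250800.
New price ≈ 127.76 × (1 - 0.250800) = 95.717792.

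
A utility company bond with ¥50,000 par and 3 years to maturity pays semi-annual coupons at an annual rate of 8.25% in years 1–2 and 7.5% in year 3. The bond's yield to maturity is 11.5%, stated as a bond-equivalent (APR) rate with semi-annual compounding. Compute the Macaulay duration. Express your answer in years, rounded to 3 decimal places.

Periodic yield y = 0.0575. Discount each cash flow and weight by its period:
  t   CF        PV=CF/(1+0.0575)^t    t·PV
  1     2,062.50     1,950.3546     1,950.3546
  2     2,062.50     1,844.3070     3,688.6139
  3     2,062.50     1,744.0255     5,232.0765
  4     2,062.50     1,649.1967     6,596.7867
  5     1,875.00     1,417.7491     7,088.7457
  6    51,875.00    37,091.6244   222,549.7464
  Σ                 45,697.2573   247,106.3239
Price P = Σ PV = 45,697.2573.
Macaulay duration = Σ(t·PV) / P = 247,106.3239 / 45,697.2573 = 5.40747 half-year periods.
In years: 5.40747 / 2 = 2.70373 years.

2.704 years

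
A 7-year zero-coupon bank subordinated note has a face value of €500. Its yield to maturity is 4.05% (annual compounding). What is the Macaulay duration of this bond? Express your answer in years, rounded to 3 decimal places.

7.000 years

A zero-coupon bond has a single cash flow at maturity, so its Macaulay duration equals its maturity: 7 years.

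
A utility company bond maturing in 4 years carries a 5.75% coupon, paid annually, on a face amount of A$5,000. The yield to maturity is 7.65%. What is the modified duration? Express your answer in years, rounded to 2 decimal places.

3.41 years

Periodic yield y = 0.0765. First find Macaulay duration:
  t   CF        PV=CF/(1+0.0765)^t    t·PV
  1       287.50       267.0692       267.0692
  2       287.50       248.0903       496.1806
  3       287.50       230.4601       691.3803
  4     5,287.50     3,937.2614    15,749.0454
  Σ                  4,682.8810    17,203.6755
P = 4,682.8810; Macaulay duration = 17,203.6755 / 4,682.8810 = 3.67374 years.
Modified duration = D_Mac / (1 + y) = 3.67374 / 1.0765 = 3.41267 years.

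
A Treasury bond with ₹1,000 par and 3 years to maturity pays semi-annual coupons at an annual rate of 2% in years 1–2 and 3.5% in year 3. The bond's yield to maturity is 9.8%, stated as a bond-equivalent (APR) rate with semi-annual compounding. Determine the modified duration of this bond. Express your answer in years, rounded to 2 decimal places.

2.78 years

Periodic yield y = 0.049. First find Macaulay duration:
  t   CF        PV=CF/(1+0.049)^t    t·PV
  1        10.00         9.5329         9.5329
  2        10.00         9.0876        18.1752
  3        10.00         8.6631        25.9893
  4        10.00         8.2584        33.0338
  5        17.50        13.7772        68.8859
  6     1,017.50       763.6274     4,581.7642
  Σ                    812.9466     4,737.3813
P = 812.9466; Macaulay duration = 4,737.3813 / 812.9466 = 5.82742 half-year periods = 2.91371 years.
Modified duration = D_Mac / (1 + y) = 2.91371 / 1.049 = 2.77761 years.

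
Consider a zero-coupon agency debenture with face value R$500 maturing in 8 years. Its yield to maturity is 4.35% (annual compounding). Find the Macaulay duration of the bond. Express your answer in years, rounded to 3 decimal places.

A zero-coupon bond has a single cash flow at maturity, so its Macaulay duration equals its maturity: 8 years.

8.000 years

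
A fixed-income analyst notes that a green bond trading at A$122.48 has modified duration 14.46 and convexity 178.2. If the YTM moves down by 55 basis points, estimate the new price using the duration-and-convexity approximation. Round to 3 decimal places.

Duration effect: -D_mod·Δy = -14.46 × (-0.0055) = +0.079530
Convexity effect: ½·C·(Δy)² = 0.5 × 178.2 × (-0.0055)² = +0.002695275
ΔP/P ≈ +0.079530 + 0.002695275 = +0.082225275
New price ≈ 122.48 × (1 + 0.082225275) = 132.550951682.

A$132.551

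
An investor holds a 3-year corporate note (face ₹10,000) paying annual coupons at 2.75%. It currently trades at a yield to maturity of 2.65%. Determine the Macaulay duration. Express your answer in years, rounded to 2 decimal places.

2.92 years

Periodic yield y = 0.0265. Discount each cash flow and weight by its year:
  t   CF        PV=CF/(1+0.0265)^t    t·PV
  1       275.00       267.9006       267.9006
  2       275.00       260.9845       521.9691
  3    10,275.00     9,499.5924    28,498.7771
  Σ                 10,028.4775    29,288.6468
Price P = Σ PV = 10,028.4775.
Macaulay duration = Σ(t·PV) / P = 29,288.6468 / 10,028.4775 = 2.92055 years.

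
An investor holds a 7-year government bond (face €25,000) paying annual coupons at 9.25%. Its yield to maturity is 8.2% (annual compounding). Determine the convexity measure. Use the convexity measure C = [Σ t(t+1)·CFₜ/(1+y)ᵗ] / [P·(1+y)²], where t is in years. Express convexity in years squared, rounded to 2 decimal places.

34.35

With y = 0.082:
  t   CF        PV=CF/(1+0.082)^t    t·PV        t(t+1)·PV
  1     2,312.50     2,137.2458     2,137.2458       4,274.4917
  2     2,312.50     1,975.2734     3,950.5468      11,851.6405
  3     2,312.50     1,825.5762     5,476.7285      21,906.9141
  4     2,312.50     1,687.2238     6,748.8953      33,744.4764
  5     2,312.50     1,559.3566     7,796.7829      46,780.6974
  6     2,312.50     1,441.1798     8,647.0790      60,529.5531
  7    27,312.50    15,731.5179   110,120.6253     880,965.0027
  Σ                 26,357.3736   144,877.9037   1,060,052.7759
P = 26,357.3736.
Convexity = Σ t(t+1)·PV / [P·(1+y)²] = 1,060,052.7759 / (26,357.3736 × 1.170724) = 34.35349.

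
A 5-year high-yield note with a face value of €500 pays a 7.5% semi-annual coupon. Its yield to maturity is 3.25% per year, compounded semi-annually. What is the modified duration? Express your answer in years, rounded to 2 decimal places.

4.26 years

Periodic yield y = 0.01625. First find Macaulay duration:
  t   CF        PV=CF/(1+0.01625)^t    t·PV
  1        18.75        18.4502        18.4502
  2        18.75        18.1552        36.3103
  3        18.75        17.8649        53.5946
  4        18.75        17.5792        70.3168
  5        18.75        17.2981        86.4905
  6        18.75        17.0215       102.1290
  7        18.75        16.7493       117.2453
  8        18.75        16.4815       131.8520
  9        18.75        16.2180       145.9616
  10      518.75       441.5222     4,415.2218
  Σ                    597.3400     5,177.5722
P = 597.3400; Macaulay duration = 5,177.5722 / 597.3400 = 8.66771 half-year periods = 4.33386 years.
Modified duration = D_Mac / (1 + y) = 4.33386 / 1.01625 = 4.26456 years.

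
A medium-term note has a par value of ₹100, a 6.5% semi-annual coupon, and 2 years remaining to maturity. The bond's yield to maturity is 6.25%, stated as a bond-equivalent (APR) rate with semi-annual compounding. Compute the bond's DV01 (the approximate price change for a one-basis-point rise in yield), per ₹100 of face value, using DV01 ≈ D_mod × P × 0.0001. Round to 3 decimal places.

₹0.019

Periodic yield y = 0.03125.
  t   CF        PV=CF/(1+0.03125)^t    t·PV
  1         3.25         3.1515         3.1515
  2         3.25         3.0560         6.1120
  3         3.25         2.9634         8.8902
  4       103.25        91.2923       365.1693
  Σ                    100.4633       383.3230
P = 100.4633; D_Mac = 3.81555 half-year periods = 1.90778 yrs; D_mod = 1.84997 yrs.
DV01 ≈ 1.84997 × 100.4633 × 0.0001 = 0.018585.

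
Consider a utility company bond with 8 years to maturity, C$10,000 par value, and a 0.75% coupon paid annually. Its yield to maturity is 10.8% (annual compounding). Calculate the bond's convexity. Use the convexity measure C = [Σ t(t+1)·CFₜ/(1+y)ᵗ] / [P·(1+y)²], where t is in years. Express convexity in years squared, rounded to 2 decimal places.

With y = 0.108:
  t   CF        PV=CF/(1+0.108)^t    t·PV        t(t+1)·PV
  1        75.00        67.6895        67.6895         135.3791
  2        75.00        61.0916       122.1833         366.5498
  3        75.00        55.1369       165.4106         661.6422
  4        75.00        49.7625       199.0500         995.2501
  5        75.00        44.9120       224.5600       1,347.3602
  6        75.00        40.5343       243.2058       1,702.4407
  7        75.00        36.5833       256.0831       2,048.6651
  8    10,075.00     4,435.3406    35,482.7245     319,344.5201
  Σ                  4,791.0507    36,760.9068     326,601.8073
P = 4,791.0507.
Convexity = Σ t(t+1)·PV / [P·(1+y)²] = 326,601.8073 / (4,791.0507 × 1.227664) = 55.52752.

55.53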